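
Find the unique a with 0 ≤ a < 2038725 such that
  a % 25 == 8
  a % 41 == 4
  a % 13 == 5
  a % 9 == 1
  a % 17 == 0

359533

The moduli are pairwise coprime; N = 25·41·13·9·17 = 2038725.
N/25 = 81549; 81549 ≡ 24 (mod 25); 24·24 ≡ 1, so inverse 24.
N/41 = 49725; 49725 ≡ 33 (mod 41); 33·5 ≡ 1, so inverse 5.
N/13 = 156825; 156825 ≡ 6 (mod 13); 6·11 ≡ 1, so inverse 11.
N/9 = 226525; 226525 ≡ 4 (mod 9); 4·7 ≡ 1, so inverse 7.
N/17 = 119925; 119925 ≡ 7 (mod 17); 7·5 ≡ 1, so inverse 5.
a ≡ 8·81549·24 + 4·49725·5 + 5·156825·11 + 1·226525·7 + 0·119925·5 = 26862958.
26862958 mod 2038725 = 359533.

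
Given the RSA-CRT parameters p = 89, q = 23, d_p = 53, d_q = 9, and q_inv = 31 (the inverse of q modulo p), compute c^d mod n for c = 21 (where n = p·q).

m₁ = c^(d_p) mod p: c ≡ 21 (mod 89), and 21^53 mod 89 = 36.
m₂ = c^(d_q) mod q: c ≡ 21 (mod 23), and 21^9 mod 23 = 17.
h = q_inv·(m₁ − m₂) mod p = 31·(36 − 17) mod 89 = 55.
m = m₂ + h·q = 17 + 55·23 = 1282.

1282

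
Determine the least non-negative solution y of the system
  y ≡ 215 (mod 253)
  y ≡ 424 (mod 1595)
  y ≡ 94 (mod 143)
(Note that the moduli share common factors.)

100909

Combine the congruences pairwise.
gcd(253, 1595) = 11 and 11 | (424 − 215), so the pair is consistent; merging gives y ≡ 27539 (mod 36685), where 36685 = lcm(253, 1595).
gcd(36685, 143) = 11 and 11 | (94 − 27539), so the pair is consistent; merging gives y ≡ 100909 (mod 476905), where 476905 = lcm(36685, 143).
The solution is unique modulo lcm(253, 1595, 143) = 476905.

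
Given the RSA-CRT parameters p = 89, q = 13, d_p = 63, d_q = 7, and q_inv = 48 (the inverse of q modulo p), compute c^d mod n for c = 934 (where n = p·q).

m₁ = c^(d_p) mod p: c ≡ 44 (mod 89), and 44^63 mod 89 = 81.
m₂ = c^(d_q) mod q: c ≡ 11 (mod 13), and 11^7 mod 13 = 2.
h = q_inv·(m₁ − m₂) mod p = 48·(81 − 2) mod 89 = 54.
m = m₂ + h·q = 2 + 54·13 = 704.

704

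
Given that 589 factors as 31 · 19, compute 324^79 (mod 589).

286

Mod 31: 324 ≡ 14; by Fermat, exponent reduces to 79 mod 30 = 19; 14^19 ≡ 7 (mod 31).
Mod 19: 324 ≡ 1; by Fermat, exponent reduces to 79 mod 18 = 7; 1^7 ≡ 1 (mod 19).
Combine by CRT: x ≡ 7 (mod 31), x ≡ 1 (mod 19) ⇒ x ≡ 286 (mod 589).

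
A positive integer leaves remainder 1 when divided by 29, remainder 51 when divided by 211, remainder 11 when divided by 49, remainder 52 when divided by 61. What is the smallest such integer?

From a ≡ 1 (mod 29) write a = 1 + 29t. Substituting into a ≡ 51 (mod 211) gives 29t ≡ 50 (mod 211), and since 29⁻¹ ≡ 131 (mod 211), t ≡ 9. Hence a ≡ 1 + 29·9 = 262 (mod 6119).
From a ≡ 262 (mod 6119) write a = 262 + 6119t. Substituting into a ≡ 11 (mod 49) gives 6119t ≡ 43 (mod 49), and since 43⁻¹ ≡ 8 (mod 49), t ≡ 1. Hence a ≡ 262 + 6119·1 = 6381 (mod 299831).
From a ≡ 6381 (mod 299831) write a = 6381 + 299831t. Substituting into a ≡ 52 (mod 61) gives 299831t ≡ 15 (mod 61), and since 16⁻¹ ≡ 42 (mod 61), t ≡ 20. Hence a ≡ 6381 + 299831·20 = 6003001 (mod 18289691).

6003001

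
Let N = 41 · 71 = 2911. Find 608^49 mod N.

Mod 41: 608 ≡ 34; by Fermat, exponent reduces to 49 mod 40 = 9; 34^9 ≡ 28 (mod 41).
Mod 71: 608 ≡ 40; 40^49 ≡ 54 (mod 71).
Combine by CRT: x ≡ 28 (mod 41), x ≡ 54 (mod 71) ⇒ x ≡ 1545 (mod 2911).

1545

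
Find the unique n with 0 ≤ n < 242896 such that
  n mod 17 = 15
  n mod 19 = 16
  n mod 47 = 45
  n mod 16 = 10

105466

The moduli are pairwise coprime; M = 17·19·47·16 = 242896.
M/17 = 14288; 14288 ≡ 8 (mod 17); 8·15 ≡ 1, so inverse 15.
M/19 = 12784; 12784 ≡ 16 (mod 19); 16·6 ≡ 1, so inverse 6.
M/47 = 5168; 5168 ≡ 45 (mod 47); 45·23 ≡ 1, so inverse 23.
M/16 = 15181; 15181 ≡ 13 (mod 16); 13·5 ≡ 1, so inverse 5.
n ≡ 15·14288·15 + 16·12784·6 + 45·5168·23 + 10·15181·5 = 10549994.
10549994 mod 242896 = 105466.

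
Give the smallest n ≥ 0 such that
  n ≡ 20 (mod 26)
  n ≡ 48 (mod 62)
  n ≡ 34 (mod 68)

10030

gcd(26, 62) = 2 and 2 | (48 − 20), so the pair is consistent; merging gives n ≡ 358 (mod 806), where 806 = lcm(26, 62).
gcd(806, 68) = 2 and 2 | (34 − 358), so the pair is consistent; merging gives n ≡ 10030 (mod 27404), where 27404 = lcm(806, 68).
The solution is unique modulo lcm(26, 62, 68) = 27404.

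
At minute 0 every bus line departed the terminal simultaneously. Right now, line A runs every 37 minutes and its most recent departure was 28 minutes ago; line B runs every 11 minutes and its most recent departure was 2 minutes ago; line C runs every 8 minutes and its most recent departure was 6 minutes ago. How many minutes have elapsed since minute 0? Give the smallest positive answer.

The moduli are pairwise coprime; N = 37·11·8 = 3256.
N/37 = 88; 88 ≡ 14 (mod 37); 14·8 ≡ 1, so inverse 8.
N/11 = 296; 296 ≡ 10 (mod 11); 10·10 ≡ 1, so inverse 10.
N/8 = 407; 407 ≡ 7 (mod 8); 7·7 ≡ 1, so inverse 7.
t ≡ 28·88·8 + 2·296·10 + 6·407·7 = 42726.
42726 mod 3256 = 398.

398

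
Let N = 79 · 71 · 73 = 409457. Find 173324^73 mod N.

273772

Mod 79: 173324 ≡ 77; 77^73 ≡ 37 (mod 79).
Mod 71: 173324 ≡ 13; by Fermat, exponent reduces to 73 mod 70 = 3; 13^3 ≡ 67 (mod 71).
Mod 73: 173324 ≡ 22; by Fermat, exponent reduces to 73 mod 72 = 1; 22^1 ≡ 22 (mod 73).
Combine by CRT: x ≡ 37 (mod 79), x ≡ 67 (mod 71), x ≡ 22 (mod 73) ⇒ x ≡ 273772 (mod 409457).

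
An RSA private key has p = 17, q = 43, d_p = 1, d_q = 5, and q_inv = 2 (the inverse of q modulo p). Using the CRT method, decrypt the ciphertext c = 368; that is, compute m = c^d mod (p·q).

572

m₁ = c^(d_p) mod p: c ≡ 11 (mod 17), and 11^1 mod 17 = 11.
m₂ = c^(d_q) mod q: c ≡ 24 (mod 43), and 24^5 mod 43 = 13.
h = q_inv·(m₁ − m₂) mod p = 2·(11 − 13) mod 17 = 13.
m = m₂ + h·q = 13 + 13·43 = 572.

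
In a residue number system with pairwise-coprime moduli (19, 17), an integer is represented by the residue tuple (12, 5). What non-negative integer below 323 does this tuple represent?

107

From x ≡ 12 (mod 19) write x = 12 + 19t. Substituting into x ≡ 5 (mod 17) gives 19t ≡ 10 (mod 17), and since 2⁻¹ ≡ 9 (mod 17), t ≡ 5. Hence x ≡ 12 + 19·5 = 107 (mod 323).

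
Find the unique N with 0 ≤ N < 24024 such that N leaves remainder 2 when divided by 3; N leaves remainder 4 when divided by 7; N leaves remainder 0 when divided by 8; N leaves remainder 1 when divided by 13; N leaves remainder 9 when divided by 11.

The moduli are pairwise coprime; M = 3·7·8·13·11 = 24024.
M/3 = 8008; 8008 ≡ 1 (mod 3), inverse 1.
M/7 = 3432; 3432 ≡ 2 (mod 7); 2·4 ≡ 1, so inverse 4.
M/8 = 3003; 3003 ≡ 3 (mod 8); 3·3 ≡ 1, so inverse 3.
M/13 = 1848; 1848 ≡ 2 (mod 13); 2·7 ≡ 1, so inverse 7.
M/11 = 2184; 2184 ≡ 6 (mod 11); 6·2 ≡ 1, so inverse 2.
N ≡ 2·8008·1 + 4·3432·4 + 0·3003·3 + 1·1848·7 + 9·2184·2 = 123176.
123176 mod 24024 = 3056.

3056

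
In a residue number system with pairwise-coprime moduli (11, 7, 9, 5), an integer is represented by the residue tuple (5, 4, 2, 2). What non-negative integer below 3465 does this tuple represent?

From x ≡ 5 (mod 11) write x = 5 + 11t. Substituting into x ≡ 4 (mod 7) gives 11t ≡ 6 (mod 7), and since 4⁻¹ ≡ 2 (mod 7), t ≡ 5. Hence x ≡ 5 + 11·5 = 60 (mod 77).
From x ≡ 60 (mod 77) write x = 60 + 77t. Substituting into x ≡ 2 (mod 9) gives 77t ≡ 5 (mod 9), and since 5⁻¹ ≡ 2 (mod 9), t ≡ 1. Hence x ≡ 60 + 77·1 = 137 (mod 693).
From x ≡ 137 (mod 693) write x = 137 + 693t. Substituting into x ≡ 2 (mod 5) gives 693t ≡ 0 (mod 5), and since 3⁻¹ ≡ 2 (mod 5), t ≡ 0. Hence x ≡ 137 + 693·0 = 137 (mod 3465).

137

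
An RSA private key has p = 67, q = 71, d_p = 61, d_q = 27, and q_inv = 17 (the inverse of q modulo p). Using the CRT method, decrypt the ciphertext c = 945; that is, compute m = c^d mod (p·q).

4174

m₁ = c^(d_p) mod p: c ≡ 7 (mod 67), and 7^61 mod 67 = 20.
m₂ = c^(d_q) mod q: c ≡ 22 (mod 71), and 22^27 mod 71 = 56.
h = q_inv·(m₁ − m₂) mod p = 17·(20 − 56) mod 67 = 58.
m = m₂ + h·q = 56 + 58·71 = 4174.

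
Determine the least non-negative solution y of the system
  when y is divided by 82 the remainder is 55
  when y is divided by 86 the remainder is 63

3417

gcd(82, 86) = 2 and 2 | (63 − 55), so the pair is consistent; merging gives y ≡ 3417 (mod 3526), where 3526 = lcm(82, 86).
The solution is unique modulo lcm(82, 86) = 3526.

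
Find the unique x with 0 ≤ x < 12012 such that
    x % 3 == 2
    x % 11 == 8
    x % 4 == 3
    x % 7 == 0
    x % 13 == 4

9611

The moduli are pairwise coprime; N = 3·11·4·7·13 = 12012.
N/3 = 4004; 4004 ≡ 2 (mod 3); 2·2 ≡ 1, so inverse 2.
N/11 = 1092; 1092 ≡ 3 (mod 11); 3·4 ≡ 1, so inverse 4.
N/4 = 3003; 3003 ≡ 3 (mod 4); 3·3 ≡ 1, so inverse 3.
N/7 = 1716; 1716 ≡ 1 (mod 7), inverse 1.
N/13 = 924; 924 ≡ 1 (mod 13), inverse 1.
x ≡ 2·4004·2 + 8·1092·4 + 3·3003·3 + 0·1716·1 + 4·924·1 = 81683.
81683 mod 12012 = 9611.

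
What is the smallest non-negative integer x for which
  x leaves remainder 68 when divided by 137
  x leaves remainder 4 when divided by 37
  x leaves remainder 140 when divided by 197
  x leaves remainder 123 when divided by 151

60309523

Combine the congruences pairwise.
From x ≡ 68 (mod 137) write x = 68 + 137t. Substituting into x ≡ 4 (mod 37) gives 137t ≡ 10 (mod 37), and since 26⁻¹ ≡ 10 (mod 37), t ≡ 26. Hence x ≡ 68 + 137·26 = 3630 (mod 5069).
From x ≡ 3630 (mod 5069) write x = 3630 + 5069t. Substituting into x ≡ 140 (mod 197) gives 5069t ≡ 56 (mod 197), and since 144⁻¹ ≡ 26 (mod 197), t ≡ 77. Hence x ≡ 3630 + 5069·77 = 393943 (mod 998593).
From x ≡ 393943 (mod 998593) write x = 393943 + 998593t. Substituting into x ≡ 123 (mod 151) gives 998593t ≡ 139 (mod 151), and since 30⁻¹ ≡ 146 (mod 151), t ≡ 60. Hence x ≡ 393943 + 998593·60 = 60309523 (mod 150787543).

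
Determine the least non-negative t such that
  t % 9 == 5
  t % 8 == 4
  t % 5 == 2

The moduli are pairwise coprime; N = 9·8·5 = 360.
N/9 = 40; 40 ≡ 4 (mod 9); 4·7 ≡ 1, so inverse 7.
N/8 = 45; 45 ≡ 5 (mod 8); 5·5 ≡ 1, so inverse 5.
N/5 = 72; 72 ≡ 2 (mod 5); 2·3 ≡ 1, so inverse 3.
t ≡ 5·40·7 + 4·45·5 + 2·72·3 = 2732.
2732 mod 360 = 212.

212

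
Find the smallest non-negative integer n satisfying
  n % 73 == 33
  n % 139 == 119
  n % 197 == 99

403358

From n ≡ 33 (mod 73) write n = 33 + 73t. Substituting into n ≡ 119 (mod 139) gives 73t ≡ 86 (mod 139), and since 73⁻¹ ≡ 40 (mod 139), t ≡ 104. Hence n ≡ 33 + 73·104 = 7625 (mod 10147).
From n ≡ 7625 (mod 10147) write n = 7625 + 10147t. Substituting into n ≡ 99 (mod 197) gives 10147t ≡ 157 (mod 197), and since 100⁻¹ ≡ 132 (mod 197), t ≡ 39. Hence n ≡ 7625 + 10147·39 = 403358 (mod 1998959).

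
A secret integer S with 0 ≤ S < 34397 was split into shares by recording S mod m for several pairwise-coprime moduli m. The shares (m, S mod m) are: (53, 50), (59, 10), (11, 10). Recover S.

33758

The moduli are pairwise coprime; N = 53·59·11 = 34397.
N/53 = 649; 649 ≡ 13 (mod 53); 13·49 ≡ 1, so inverse 49.
N/59 = 583; 583 ≡ 52 (mod 59); 52·42 ≡ 1, so inverse 42.
N/11 = 3127; 3127 ≡ 3 (mod 11); 3·4 ≡ 1, so inverse 4.
S ≡ 50·649·49 + 10·583·42 + 10·3127·4 = 1959990.
1959990 mod 34397 = 33758.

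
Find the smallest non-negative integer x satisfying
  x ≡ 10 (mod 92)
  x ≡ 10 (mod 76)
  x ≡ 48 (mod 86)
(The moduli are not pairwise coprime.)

gcd(92, 76) = 4 and 4 | (10 − 10), so the pair is consistent; merging gives x ≡ 10 (mod 1748), where 1748 = lcm(92, 76).
gcd(1748, 86) = 2 and 2 | (48 − 10), so the pair is consistent; merging gives x ≡ 50702 (mod 75164), where 75164 = lcm(1748, 86).
The solution is unique modulo lcm(92, 76, 86) = 75164.

50702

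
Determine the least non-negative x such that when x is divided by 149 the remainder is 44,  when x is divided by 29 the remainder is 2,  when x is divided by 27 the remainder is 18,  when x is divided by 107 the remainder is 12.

7929675

From x ≡ 44 (mod 149) write x = 44 + 149t. Substituting into x ≡ 2 (mod 29) gives 149t ≡ 16 (mod 29), and since 4⁻¹ ≡ 22 (mod 29), t ≡ 4. Hence x ≡ 44 + 149·4 = 640 (mod 4321).
From x ≡ 640 (mod 4321) write x = 640 + 4321t. Substituting into x ≡ 18 (mod 27) gives 4321t ≡ 26 (mod 27), and since 1⁻¹ ≡ 1 (mod 27), t ≡ 26. Hence x ≡ 640 + 4321·26 = 112986 (mod 116667).
From x ≡ 112986 (mod 116667) write x = 112986 + 116667t. Substituting into x ≡ 12 (mod 107) gives 116667t ≡ 18 (mod 107), and since 37⁻¹ ≡ 81 (mod 107), t ≡ 67. Hence x ≡ 112986 + 116667·67 = 7929675 (mod 12483369).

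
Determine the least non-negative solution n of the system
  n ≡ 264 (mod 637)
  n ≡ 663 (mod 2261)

Combine the congruences pairwise.
gcd(637, 2261) = 7 and 7 | (663 − 264), so the pair is consistent; merging gives n ≡ 109191 (mod 205751), where 205751 = lcm(637, 2261).
The solution is unique modulo lcm(637, 2261) = 205751.

109191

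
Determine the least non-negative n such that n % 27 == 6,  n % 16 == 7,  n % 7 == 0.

The moduli are pairwise coprime; M = 27·16·7 = 3024.
M/27 = 112; 112 ≡ 4 (mod 27); 4·7 ≡ 1, so inverse 7.
M/16 = 189; 189 ≡ 13 (mod 16); 13·5 ≡ 1, so inverse 5.
M/7 = 432; 432 ≡ 5 (mod 7); 5·3 ≡ 1, so inverse 3.
n ≡ 6·112·7 + 7·189·5 + 0·432·3 = 11319.
11319 mod 3024 = 2247.

2247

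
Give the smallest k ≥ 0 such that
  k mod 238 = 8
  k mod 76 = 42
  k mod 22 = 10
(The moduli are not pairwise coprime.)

11670

gcd(238, 76) = 2 and 2 | (42 − 8), so the pair is consistent; merging gives k ≡ 2626 (mod 9044), where 9044 = lcm(238, 76).
gcd(9044, 22) = 2 and 2 | (10 − 2626), so the pair is consistent; merging gives k ≡ 11670 (mod 99484), where 99484 = lcm(9044, 22).
The solution is unique modulo lcm(238, 76, 22) = 99484.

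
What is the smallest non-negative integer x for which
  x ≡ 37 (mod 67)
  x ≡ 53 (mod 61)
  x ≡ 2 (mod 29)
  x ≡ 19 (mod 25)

From x ≡ 37 (mod 67) write x = 37 + 67t. Substituting into x ≡ 53 (mod 61) gives 67t ≡ 16 (mod 61), and since 6⁻¹ ≡ 51 (mod 61), t ≡ 23. Hence x ≡ 37 + 67·23 = 1578 (mod 4087).
From x ≡ 1578 (mod 4087) write x = 1578 + 4087t. Substituting into x ≡ 2 (mod 29) gives 4087t ≡ 19 (mod 29), and since 27⁻¹ ≡ 14 (mod 29), t ≡ 5. Hence x ≡ 1578 + 4087·5 = 22013 (mod 118523).
From x ≡ 22013 (mod 118523) write x = 22013 + 118523t. Substituting into x ≡ 19 (mod 25) gives 118523t ≡ 6 (mod 25), and since 23⁻¹ ≡ 12 (mod 25), t ≡ 22. Hence x ≡ 22013 + 118523·22 = 2629519 (mod 2963075).

2629519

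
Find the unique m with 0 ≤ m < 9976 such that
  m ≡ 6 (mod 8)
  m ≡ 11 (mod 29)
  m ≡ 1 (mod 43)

7870

Combine the congruences pairwise.
From m ≡ 6 (mod 8) write m = 6 + 8t. Substituting into m ≡ 11 (mod 29) gives 8t ≡ 5 (mod 29), and since 8⁻¹ ≡ 11 (mod 29), t ≡ 26. Hence m ≡ 6 + 8·26 = 214 (mod 232).
From m ≡ 214 (mod 232) write m = 214 + 232t. Substituting into m ≡ 1 (mod 43) gives 232t ≡ 2 (mod 43), and since 17⁻¹ ≡ 38 (mod 43), t ≡ 33. Hence m ≡ 214 + 232·33 = 7870 (mod 9976).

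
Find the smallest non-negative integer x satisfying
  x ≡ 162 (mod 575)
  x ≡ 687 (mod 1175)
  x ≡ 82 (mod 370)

Combine the congruences pairwise.
gcd(575, 1175) = 25 and 25 | (687 − 162), so the pair is consistent; merging gives x ≡ 3037 (mod 27025), where 27025 = lcm(575, 1175).
gcd(27025, 370) = 5 and 5 | (82 − 3037), so the pair is consistent; merging gives x ≡ 678662 (mod 1999850), where 1999850 = lcm(27025, 370).
The solution is unique modulo lcm(575, 1175, 370) = 1999850.

678662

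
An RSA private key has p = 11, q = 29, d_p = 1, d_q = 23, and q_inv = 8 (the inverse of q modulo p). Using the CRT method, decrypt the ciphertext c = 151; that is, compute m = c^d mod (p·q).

283

m₁ = c^(d_p) mod p: c ≡ 8 (mod 11), and 8^1 mod 11 = 8.
m₂ = c^(d_q) mod q: c ≡ 6 (mod 29), and 6^23 mod 29 = 22.
h = q_inv·(m₁ − m₂) mod p = 8·(8 − 22) mod 11 = 9.
m = m₂ + h·q = 22 + 9·29 = 283.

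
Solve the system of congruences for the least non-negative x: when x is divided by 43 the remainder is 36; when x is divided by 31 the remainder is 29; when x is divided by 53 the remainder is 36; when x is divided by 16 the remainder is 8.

From x ≡ 36 (mod 43) write x = 36 + 43t. Substituting into x ≡ 29 (mod 31) gives 43t ≡ 24 (mod 31), and since 12⁻¹ ≡ 13 (mod 31), t ≡ 2. Hence x ≡ 36 + 43·2 = 122 (mod 1333).
From x ≡ 122 (mod 1333) write x = 122 + 1333t. Substituting into x ≡ 36 (mod 53) gives 1333t ≡ 20 (mod 53), and since 8⁻¹ ≡ 20 (mod 53), t ≡ 29. Hence x ≡ 122 + 1333·29 = 38779 (mod 70649).
From x ≡ 38779 (mod 70649) write x = 38779 + 70649t. Substituting into x ≡ 8 (mod 16) gives 70649t ≡ 13 (mod 16), and since 9⁻¹ ≡ 9 (mod 16), t ≡ 5. Hence x ≡ 38779 + 70649·5 = 392024 (mod 1130384).

392024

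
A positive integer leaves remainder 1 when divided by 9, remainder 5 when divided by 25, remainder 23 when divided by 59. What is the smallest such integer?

4330

The moduli are pairwise coprime; M = 9·25·59 = 13275.
M/9 = 1475; 1475 ≡ 8 (mod 9); 8·8 ≡ 1, so inverse 8.
M/25 = 531; 531 ≡ 6 (mod 25); 6·21 ≡ 1, so inverse 21.
M/59 = 225; 225 ≡ 48 (mod 59); 48·16 ≡ 1, so inverse 16.
N ≡ 1·1475·8 + 5·531·21 + 23·225·16 = 150355.
150355 mod 13275 = 4330.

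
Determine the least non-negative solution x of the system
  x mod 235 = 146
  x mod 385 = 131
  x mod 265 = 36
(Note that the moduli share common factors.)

gcd(235, 385) = 5 and 5 | (131 − 146), so the pair is consistent; merging gives x ≡ 12836 (mod 18095), where 18095 = lcm(235, 385).
gcd(18095, 265) = 5 and 5 | (36 − 12836), so the pair is consistent; merging gives x ≡ 121406 (mod 959035), where 959035 = lcm(18095, 265).
The solution is unique modulo lcm(235, 385, 265) = 959035.

121406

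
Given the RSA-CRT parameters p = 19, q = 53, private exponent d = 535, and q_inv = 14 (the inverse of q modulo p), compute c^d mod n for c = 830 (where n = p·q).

604

d_p = d mod (p−1) = 535 mod 18 = 13; d_q = d mod (q−1) = 15.
m₁ = c^(d_p) mod p: c ≡ 13 (mod 19), and 13^13 mod 19 = 15.
m₂ = c^(d_q) mod q: c ≡ 35 (mod 53), and 35^15 mod 53 = 21.
h = q_inv·(m₁ − m₂) mod p = 14·(15 − 21) mod 19 = 11.
m = m₂ + h·q = 21 + 11·53 = 604.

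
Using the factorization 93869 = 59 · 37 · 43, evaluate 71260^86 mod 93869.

Mod 59: 71260 ≡ 47; by Fermat, exponent reduces to 86 mod 58 = 28; 47^28 ≡ 5 (mod 59).
Mod 37: 71260 ≡ 35; by Fermat, exponent reduces to 86 mod 36 = 14; 35^14 ≡ 30 (mod 37).
Mod 43: 71260 ≡ 9; by Fermat, exponent reduces to 86 mod 42 = 2; 9^2 ≡ 38 (mod 43).
Combine by CRT: x ≡ 5 (mod 59), x ≡ 30 (mod 37), x ≡ 38 (mod 43) ⇒ x ≡ 27558 (mod 93869).

27558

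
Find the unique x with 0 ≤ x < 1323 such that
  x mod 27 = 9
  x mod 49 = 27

From x ≡ 9 (mod 27) write x = 9 + 27t. Substituting into x ≡ 27 (mod 49) gives 27t ≡ 18 (mod 49), and since 27⁻¹ ≡ 20 (mod 49), t ≡ 17. Hence x ≡ 9 + 27·17 = 468 (mod 1323).

468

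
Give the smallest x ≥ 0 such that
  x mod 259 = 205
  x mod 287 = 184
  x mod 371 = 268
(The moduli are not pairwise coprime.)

Combine the congruences pairwise.
gcd(259, 287) = 7 and 7 | (184 − 205), so the pair is consistent; merging gives x ≡ 3054 (mod 10619), where 10619 = lcm(259, 287).
gcd(10619, 371) = 7 and 7 | (268 − 3054), so the pair is consistent; merging gives x ≡ 45530 (mod 562807), where 562807 = lcm(10619, 371).
The solution is unique modulo lcm(259, 287, 371) = 562807.

45530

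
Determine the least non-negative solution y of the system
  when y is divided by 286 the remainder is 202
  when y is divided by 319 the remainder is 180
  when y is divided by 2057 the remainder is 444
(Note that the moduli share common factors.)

gcd(286, 319) = 11 and 11 | (180 − 202), so the pair is consistent; merging gives y ≡ 5922 (mod 8294), where 8294 = lcm(286, 319).
gcd(8294, 2057) = 11 and 11 | (444 − 5922), so the pair is consistent; merging gives y ≡ 868498 (mod 1550978), where 1550978 = lcm(8294, 2057).
The solution is unique modulo lcm(286, 319, 2057) = 1550978.

868498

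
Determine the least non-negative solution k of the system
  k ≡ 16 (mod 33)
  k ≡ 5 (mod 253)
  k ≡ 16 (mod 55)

gcd(33, 253) = 11 and 11 | (5 − 16), so the pair is consistent; merging gives k ≡ 511 (mod 759), where 759 = lcm(33, 253).
gcd(759, 55) = 11 and 11 | (16 − 511), so the pair is consistent; merging gives k ≡ 511 (mod 3795), where 3795 = lcm(759, 55).
The solution is unique modulo lcm(33, 253, 55) = 3795.

511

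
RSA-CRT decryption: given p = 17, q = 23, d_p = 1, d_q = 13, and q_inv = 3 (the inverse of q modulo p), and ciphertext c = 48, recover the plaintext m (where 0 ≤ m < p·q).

m₁ = c^(d_p) mod p: c ≡ 14 (mod 17), and 14^1 mod 17 = 14.
m₂ = c^(d_q) mod q: c ≡ 2 (mod 23), and 2^13 mod 23 = 4.
h = q_inv·(m₁ − m₂) mod p = 3·(14 − 4) mod 17 = 13.
m = m₂ + h·q = 4 + 13·23 = 303.

303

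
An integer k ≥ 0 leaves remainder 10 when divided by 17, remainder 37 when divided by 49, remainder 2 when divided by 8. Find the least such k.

The moduli are pairwise coprime; N = 17·49·8 = 6664.
N/17 = 392; 392 ≡ 1 (mod 17), inverse 1.
N/49 = 136; 136 ≡ 38 (mod 49); 38·40 ≡ 1, so inverse 40.
N/8 = 833; 833 ≡ 1 (mod 8), inverse 1.
k ≡ 10·392·1 + 37·136·40 + 2·833·1 = 206866.
206866 mod 6664 = 282.

282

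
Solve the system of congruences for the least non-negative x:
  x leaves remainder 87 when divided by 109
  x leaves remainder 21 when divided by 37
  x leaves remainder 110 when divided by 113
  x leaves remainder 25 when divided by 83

From x ≡ 87 (mod 109) write x = 87 + 109t. Substituting into x ≡ 21 (mod 37) gives 109t ≡ 8 (mod 37), and since 35⁻¹ ≡ 18 (mod 37), t ≡ 33. Hence x ≡ 87 + 109·33 = 3684 (mod 4033).
From x ≡ 3684 (mod 4033) write x = 3684 + 4033t. Substituting into x ≡ 110 (mod 113) gives 4033t ≡ 42 (mod 113), and since 78⁻¹ ≡ 71 (mod 113), t ≡ 44. Hence x ≡ 3684 + 4033·44 = 181136 (mod 455729).
From x ≡ 181136 (mod 455729) write x = 181136 + 455729t. Substituting into x ≡ 25 (mod 83) gives 455729t ≡ 78 (mod 83), and since 59⁻¹ ≡ 38 (mod 83), t ≡ 59. Hence x ≡ 181136 + 455729·59 = 27069147 (mod 37825507).

27069147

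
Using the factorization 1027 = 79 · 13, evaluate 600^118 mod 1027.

Mod 79: 600 ≡ 47; by Fermat, exponent reduces to 118 mod 78 = 40; 47^40 ≡ 32 (mod 79).
Mod 13: 600 ≡ 2; by Fermat, exponent reduces to 118 mod 12 = 10; 2^10 ≡ 10 (mod 13).
Combine by CRT: x ≡ 32 (mod 79), x ≡ 10 (mod 13) ⇒ x ≡ 348 (mod 1027).

348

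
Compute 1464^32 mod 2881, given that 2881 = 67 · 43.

Mod 67: 1464 ≡ 57; 57^32 ≡ 47 (mod 67).
Mod 43: 1464 ≡ 2; 2^32 ≡ 16 (mod 43).
Combine by CRT: x ≡ 47 (mod 67), x ≡ 16 (mod 43) ⇒ x ≡ 1521 (mod 2881).

1521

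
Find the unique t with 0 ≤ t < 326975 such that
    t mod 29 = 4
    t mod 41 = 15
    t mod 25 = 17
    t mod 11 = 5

255117

Combine the congruences pairwise.
From t ≡ 4 (mod 29) write t = 4 + 29s. Substituting into t ≡ 15 (mod 41) gives 29s ≡ 11 (mod 41), and since 29⁻¹ ≡ 17 (mod 41), s ≡ 23. Hence t ≡ 4 + 29·23 = 671 (mod 1189).
From t ≡ 671 (mod 1189) write t = 671 + 1189s. Substituting into t ≡ 17 (mod 25) gives 1189s ≡ 21 (mod 25), and since 14⁻¹ ≡ 9 (mod 25), s ≡ 14. Hence t ≡ 671 + 1189·14 = 17317 (mod 29725).
From t ≡ 17317 (mod 29725) write t = 17317 + 29725s. Substituting into t ≡ 5 (mod 11) gives 29725s ≡ 2 (mod 11), and since 3⁻¹ ≡ 4 (mod 11), s ≡ 8. Hence t ≡ 17317 + 29725·8 = 255117 (mod 326975).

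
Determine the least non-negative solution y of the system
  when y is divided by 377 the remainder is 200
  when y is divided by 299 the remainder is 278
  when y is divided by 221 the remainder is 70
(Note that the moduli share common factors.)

Combine the congruences pairwise.
gcd(377, 299) = 13 and 13 | (278 − 200), so the pair is consistent; merging gives y ≡ 577 (mod 8671), where 8671 = lcm(377, 299).
gcd(8671, 221) = 13 and 13 | (70 − 577), so the pair is consistent; merging gives y ≡ 26590 (mod 147407), where 147407 = lcm(8671, 221).
The solution is unique modulo lcm(377, 299, 221) = 147407.

26590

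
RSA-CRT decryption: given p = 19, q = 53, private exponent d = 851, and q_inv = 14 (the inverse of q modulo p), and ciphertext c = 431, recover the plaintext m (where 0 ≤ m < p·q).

d_p = d mod (p−1) = 851 mod 18 = 5; d_q = d mod (q−1) = 19.
m₁ = c^(d_p) mod p: c ≡ 13 (mod 19), and 13^5 mod 19 = 14.
m₂ = c^(d_q) mod q: c ≡ 7 (mod 53), and 7^19 mod 53 = 11.
h = q_inv·(m₁ − m₂) mod p = 14·(14 − 11) mod 19 = 4.
m = m₂ + h·q = 11 + 4·53 = 223.

223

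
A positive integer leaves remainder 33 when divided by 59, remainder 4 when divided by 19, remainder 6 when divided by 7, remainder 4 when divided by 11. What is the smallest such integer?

9827

The moduli are pairwise coprime; M = 59·19·7·11 = 86317.
M/59 = 1463; 1463 ≡ 47 (mod 59); 47·54 ≡ 1, so inverse 54.
M/19 = 4543; 4543 ≡ 2 (mod 19); 2·10 ≡ 1, so inverse 10.
M/7 = 12331; 12331 ≡ 4 (mod 7); 4·2 ≡ 1, so inverse 2.
M/11 = 7847; 7847 ≡ 4 (mod 11); 4·3 ≡ 1, so inverse 3.
n ≡ 33·1463·54 + 4·4543·10 + 6·12331·2 + 4·7847·3 = 3030922.
3030922 mod 86317 = 9827.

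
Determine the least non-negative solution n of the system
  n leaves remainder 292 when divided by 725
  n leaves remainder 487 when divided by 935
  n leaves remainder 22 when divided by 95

gcd(725, 935) = 5 and 5 | (487 − 292), so the pair is consistent; merging gives n ≡ 106142 (mod 135575), where 135575 = lcm(725, 935).
gcd(135575, 95) = 5 and 5 | (22 − 106142), so the pair is consistent; merging gives n ≡ 1326317 (mod 2575925), where 2575925 = lcm(135575, 95).
The solution is unique modulo lcm(725, 935, 95) = 2575925.

1326317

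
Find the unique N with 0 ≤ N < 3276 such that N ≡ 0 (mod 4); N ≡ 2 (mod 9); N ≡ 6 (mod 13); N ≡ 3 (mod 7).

2684

From N ≡ 0 (mod 4) write N = 0 + 4t. Substituting into N ≡ 2 (mod 9) gives 4t ≡ 2 (mod 9), and since 4⁻¹ ≡ 7 (mod 9), t ≡ 5. Hence N ≡ 0 + 4·5 = 20 (mod 36).
From N ≡ 20 (mod 36) write N = 20 + 36t. Substituting into N ≡ 6 (mod 13) gives 36t ≡ 12 (mod 13), and since 10⁻¹ ≡ 4 (mod 13), t ≡ 9. Hence N ≡ 20 + 36·9 = 344 (mod 468).
From N ≡ 344 (mod 468) write N = 344 + 468t. Substituting into N ≡ 3 (mod 7) gives 468t ≡ 2 (mod 7), and since 6⁻¹ ≡ 6 (mod 7), t ≡ 5. Hence N ≡ 344 + 468·5 = 2684 (mod 3276).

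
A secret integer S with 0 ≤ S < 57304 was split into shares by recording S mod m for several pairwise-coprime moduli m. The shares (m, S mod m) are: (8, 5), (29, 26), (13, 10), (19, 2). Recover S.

54285

Combine the congruences pairwise.
From S ≡ 5 (mod 8) write S = 5 + 8t. Substituting into S ≡ 26 (mod 29) gives 8t ≡ 21 (mod 29), and since 8⁻¹ ≡ 11 (mod 29), t ≡ 28. Hence S ≡ 5 + 8·28 = 229 (mod 232).
From S ≡ 229 (mod 232) write S = 229 + 232t. Substituting into S ≡ 10 (mod 13) gives 232t ≡ 2 (mod 13), and since 11⁻¹ ≡ 6 (mod 13), t ≡ 12. Hence S ≡ 229 + 232·12 = 3013 (mod 3016).
From S ≡ 3013 (mod 3016) write S = 3013 + 3016t. Substituting into S ≡ 2 (mod 19) gives 3016t ≡ 10 (mod 19), and since 14⁻¹ ≡ 15 (mod 19), t ≡ 17. Hence S ≡ 3013 + 3016·17 = 54285 (mod 57304).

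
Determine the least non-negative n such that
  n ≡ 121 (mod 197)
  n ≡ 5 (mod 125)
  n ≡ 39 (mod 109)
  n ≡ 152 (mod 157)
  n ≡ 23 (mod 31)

4913657255

The moduli are pairwise coprime; M = 197·125·109·157·31 = 13063636375.
M/197 = 66312875; 66312875 ≡ 114 (mod 197); 114·178 ≡ 1, so inverse 178.
M/125 = 104509091; 104509091 ≡ 91 (mod 125); 91·11 ≡ 1, so inverse 11.
M/109 = 119849875; 119849875 ≡ 15 (mod 109); 15·80 ≡ 1, so inverse 80.
M/157 = 83207875; 83207875 ≡ 73 (mod 157); 73·114 ≡ 1, so inverse 114.
M/31 = 421407625; 421407625 ≡ 11 (mod 31); 11·17 ≡ 1, so inverse 17.
n ≡ 121·66312875·178 + 5·104509091·11 + 39·119849875·80 + 152·83207875·114 + 23·421407625·17 = 3414522751130.
3414522751130 mod 13063636375 = 4913657255.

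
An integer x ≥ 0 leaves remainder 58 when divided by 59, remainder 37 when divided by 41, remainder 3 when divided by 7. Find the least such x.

2005

The moduli are pairwise coprime; N = 59·41·7 = 16933.
N/59 = 287; 287 ≡ 51 (mod 59); 51·22 ≡ 1, so inverse 22.
N/41 = 413; 413 ≡ 3 (mod 41); 3·14 ≡ 1, so inverse 14.
N/7 = 2419; 2419 ≡ 4 (mod 7); 4·2 ≡ 1, so inverse 2.
x ≡ 58·287·22 + 37·413·14 + 3·2419·2 = 594660.
594660 mod 16933 = 2005.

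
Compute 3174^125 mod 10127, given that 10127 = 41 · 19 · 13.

2528

Mod 41: 3174 ≡ 17; by Fermat, exponent reduces to 125 mod 40 = 5; 17^5 ≡ 27 (mod 41).
Mod 19: 3174 ≡ 1; by Fermat, exponent reduces to 125 mod 18 = 17; 1^17 ≡ 1 (mod 19).
Mod 13: 3174 ≡ 2; by Fermat, exponent reduces to 125 mod 12 = 5; 2^5 ≡ 6 (mod 13).
Combine by CRT: x ≡ 27 (mod 41), x ≡ 1 (mod 19), x ≡ 6 (mod 13) ⇒ x ≡ 2528 (mod 10127).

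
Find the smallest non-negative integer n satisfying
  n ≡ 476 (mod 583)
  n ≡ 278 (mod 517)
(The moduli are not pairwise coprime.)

Combine the congruences pairwise.
gcd(583, 517) = 11 and 11 | (278 − 476), so the pair is consistent; merging gives n ≡ 26128 (mod 27401), where 27401 = lcm(583, 517).
The solution is unique modulo lcm(583, 517) = 27401.

26128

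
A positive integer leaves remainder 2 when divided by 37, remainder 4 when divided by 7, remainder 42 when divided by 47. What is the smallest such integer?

1593

Combine the congruences pairwise.
From x ≡ 2 (mod 37) write x = 2 + 37t. Substituting into x ≡ 4 (mod 7) gives 37t ≡ 2 (mod 7), and since 2⁻¹ ≡ 4 (mod 7), t ≡ 1. Hence x ≡ 2 + 37·1 = 39 (mod 259).
From x ≡ 39 (mod 259) write x = 39 + 259t. Substituting into x ≡ 42 (mod 47) gives 259t ≡ 3 (mod 47), and since 24⁻¹ ≡ 2 (mod 47), t ≡ 6. Hence x ≡ 39 + 259·6 = 1593 (mod 12173).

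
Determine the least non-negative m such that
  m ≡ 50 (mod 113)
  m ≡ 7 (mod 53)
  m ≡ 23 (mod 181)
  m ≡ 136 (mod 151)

The moduli are pairwise coprime; N = 113·53·181·151 = 163685359.
N/113 = 1448543; 1448543 ≡ 109 (mod 113); 109·28 ≡ 1, so inverse 28.
N/53 = 3088403; 3088403 ≡ 40 (mod 53); 40·4 ≡ 1, so inverse 4.
N/181 = 904339; 904339 ≡ 63 (mod 181); 63·23 ≡ 1, so inverse 23.
N/151 = 1084009; 1084009 ≡ 131 (mod 151); 131·83 ≡ 1, so inverse 83.
m ≡ 50·1448543·28 + 7·3088403·4 + 23·904339·23 + 136·1084009·83 = 14829124407.
14829124407 mod 163685359 = 97442097.

97442097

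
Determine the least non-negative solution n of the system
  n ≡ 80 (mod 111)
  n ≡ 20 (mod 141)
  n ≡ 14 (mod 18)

gcd(111, 141) = 3 and 3 | (20 − 80), so the pair is consistent; merging gives n ≡ 302 (mod 5217), where 5217 = lcm(111, 141).
gcd(5217, 18) = 3 and 3 | (14 − 302), so the pair is consistent; merging gives n ≡ 302 (mod 31302), where 31302 = lcm(5217, 18).
The solution is unique modulo lcm(111, 141, 18) = 31302.

302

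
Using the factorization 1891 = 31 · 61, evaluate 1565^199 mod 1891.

Mod 31: 1565 ≡ 15; by Fermat, exponent reduces to 199 mod 30 = 19; 15^19 ≡ 29 (mod 31).
Mod 61: 1565 ≡ 40; by Fermat, exponent reduces to 199 mod 60 = 19; 40^19 ≡ 21 (mod 61).
Combine by CRT: x ≡ 29 (mod 31), x ≡ 21 (mod 61) ⇒ x ≡ 1424 (mod 1891).

1424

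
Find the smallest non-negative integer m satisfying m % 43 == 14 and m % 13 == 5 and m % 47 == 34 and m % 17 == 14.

349432

From m ≡ 14 (mod 43) write m = 14 + 43t. Substituting into m ≡ 5 (mod 13) gives 43t ≡ 4 (mod 13), and since 4⁻¹ ≡ 10 (mod 13), t ≡ 1. Hence m ≡ 14 + 43·1 = 57 (mod 559).
From m ≡ 57 (mod 559) write m = 57 + 559t. Substituting into m ≡ 34 (mod 47) gives 559t ≡ 24 (mod 47), and since 42⁻¹ ≡ 28 (mod 47), t ≡ 14. Hence m ≡ 57 + 559·14 = 7883 (mod 26273).
From m ≡ 7883 (mod 26273) write m = 7883 + 26273t. Substituting into m ≡ 14 (mod 17) gives 26273t ≡ 2 (mod 17), and since 8⁻¹ ≡ 15 (mod 17), t ≡ 13. Hence m ≡ 7883 + 26273·13 = 349432 (mod 446641).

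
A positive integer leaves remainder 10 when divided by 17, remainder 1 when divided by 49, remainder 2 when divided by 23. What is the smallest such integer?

6028

From x ≡ 10 (mod 17) write x = 10 + 17t. Substituting into x ≡ 1 (mod 49) gives 17t ≡ 40 (mod 49), and since 17⁻¹ ≡ 26 (mod 49), t ≡ 11. Hence x ≡ 10 + 17·11 = 197 (mod 833).
From x ≡ 197 (mod 833) write x = 197 + 833t. Substituting into x ≡ 2 (mod 23) gives 833t ≡ 12 (mod 23), and since 5⁻¹ ≡ 14 (mod 23), t ≡ 7. Hence x ≡ 197 + 833·7 = 6028 (mod 19159).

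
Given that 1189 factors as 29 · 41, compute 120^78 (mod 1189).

Mod 29: 120 ≡ 4; by Fermat, exponent reduces to 78 mod 28 = 22; 4^22 ≡ 25 (mod 29).
Mod 41: 120 ≡ 38; by Fermat, exponent reduces to 78 mod 40 = 38; 38^38 ≡ 32 (mod 41).
Combine by CRT: x ≡ 25 (mod 29), x ≡ 32 (mod 41) ⇒ x ≡ 1098 (mod 1189).

1098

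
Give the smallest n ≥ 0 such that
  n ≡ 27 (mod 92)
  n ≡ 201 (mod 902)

gcd(92, 902) = 2 and 2 | (201 − 27), so the pair is consistent; merging gives n ≡ 22751 (mod 41492), where 41492 = lcm(92, 902).
The solution is unique modulo lcm(92, 902) = 41492.

22751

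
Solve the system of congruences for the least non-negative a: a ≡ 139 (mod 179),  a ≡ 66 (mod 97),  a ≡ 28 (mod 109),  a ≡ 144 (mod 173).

Combine the congruences pairwise.
From a ≡ 139 (mod 179) write a = 139 + 179t. Substituting into a ≡ 66 (mod 97) gives 179t ≡ 24 (mod 97), and since 82⁻¹ ≡ 84 (mod 97), t ≡ 76. Hence a ≡ 139 + 179·76 = 13743 (mod 17363).
From a ≡ 13743 (mod 17363) write a = 13743 + 17363t. Substituting into a ≡ 28 (mod 109) gives 17363t ≡ 19 (mod 109), and since 32⁻¹ ≡ 92 (mod 109), t ≡ 4. Hence a ≡ 13743 + 17363·4 = 83195 (mod 1892567).
From a ≡ 83195 (mod 1892567) write a = 83195 + 1892567t. Substituting into a ≡ 144 (mod 173) gives 1892567t ≡ 162 (mod 173), and since 120⁻¹ ≡ 62 (mod 173), t ≡ 10. Hence a ≡ 83195 + 1892567·10 = 19008865 (mod 327414091).

19008865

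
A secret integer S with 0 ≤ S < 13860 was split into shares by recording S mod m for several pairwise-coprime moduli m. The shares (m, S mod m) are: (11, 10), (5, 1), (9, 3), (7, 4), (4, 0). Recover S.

From S ≡ 10 (mod 11) write S = 10 + 11t. Substituting into S ≡ 1 (mod 5) gives 11t ≡ 1 (mod 5), and since 1⁻¹ ≡ 1 (mod 5), t ≡ 1. Hence S ≡ 10 + 11·1 = 21 (mod 55).
From S ≡ 21 (mod 55) write S = 21 + 55t. Substituting into S ≡ 3 (mod 9) gives 55t ≡ 0 (mod 9), and since 1⁻¹ ≡ 1 (mod 9), t ≡ 0. Hence S ≡ 21 + 55·0 = 21 (mod 495).
From S ≡ 21 (mod 495) write S = 21 + 495t. Substituting into S ≡ 4 (mod 7) gives 495t ≡ 4 (mod 7), and since 5⁻¹ ≡ 3 (mod 7), t ≡ 5. Hence S ≡ 21 + 495·5 = 2496 (mod 3465).
From S ≡ 2496 (mod 3465) write S = 2496 + 3465t. Substituting into S ≡ 0 (mod 4) gives 3465t ≡ 0 (mod 4), and since 1⁻¹ ≡ 1 (mod 4), t ≡ 0. Hence S ≡ 2496 + 3465·0 = 2496 (mod 13860).

2496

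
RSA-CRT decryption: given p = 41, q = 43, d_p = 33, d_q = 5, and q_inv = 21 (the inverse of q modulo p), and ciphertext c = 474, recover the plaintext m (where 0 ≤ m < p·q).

646

m₁ = c^(d_p) mod p: c ≡ 23 (mod 41), and 23^33 mod 41 = 31.
m₂ = c^(d_q) mod q: c ≡ 1 (mod 43), and 1^5 mod 43 = 1.
h = q_inv·(m₁ − m₂) mod p = 21·(31 − 1) mod 41 = 15.
m = m₂ + h·q = 1 + 15·43 = 646.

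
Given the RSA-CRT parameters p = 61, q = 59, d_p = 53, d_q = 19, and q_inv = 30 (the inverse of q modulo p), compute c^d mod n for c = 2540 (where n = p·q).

m₁ = c^(d_p) mod p: c ≡ 39 (mod 61), and 39^53 mod 61 = 49.
m₂ = c^(d_q) mod q: c ≡ 3 (mod 59), and 3^19 mod 59 = 53.
h = q_inv·(m₁ − m₂) mod p = 30·(49 − 53) mod 61 = 2.
m = m₂ + h·q = 53 + 2·59 = 171.

171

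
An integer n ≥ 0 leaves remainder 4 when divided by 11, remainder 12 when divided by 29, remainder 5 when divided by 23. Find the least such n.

The moduli are pairwise coprime; M = 11·29·23 = 7337.
M/11 = 667; 667 ≡ 7 (mod 11); 7·8 ≡ 1, so inverse 8.
M/29 = 253; 253 ≡ 21 (mod 29); 21·18 ≡ 1, so inverse 18.
M/23 = 319; 319 ≡ 20 (mod 23); 20·15 ≡ 1, so inverse 15.
n ≡ 4·667·8 + 12·253·18 + 5·319·15 = 99917.
99917 mod 7337 = 4536.

4536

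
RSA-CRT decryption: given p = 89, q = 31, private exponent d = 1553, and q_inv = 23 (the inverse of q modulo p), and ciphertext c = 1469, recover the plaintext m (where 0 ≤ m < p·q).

d_p = d mod (p−1) = 1553 mod 88 = 57; d_q = d mod (q−1) = 23.
m₁ = c^(d_p) mod p: c ≡ 45 (mod 89), and 45^57 mod 89 = 67.
m₂ = c^(d_q) mod q: c ≡ 12 (mod 31), and 12^23 mod 31 = 22.
h = q_inv·(m₁ − m₂) mod p = 23·(67 − 22) mod 89 = 56.
m = m₂ + h·q = 22 + 56·31 = 1758.

1758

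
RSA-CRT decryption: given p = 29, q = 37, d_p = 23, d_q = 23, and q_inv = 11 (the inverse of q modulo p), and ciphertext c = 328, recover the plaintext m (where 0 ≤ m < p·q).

m₁ = c^(d_p) mod p: c ≡ 9 (mod 29), and 9^23 mod 29 = 6.
m₂ = c^(d_q) mod q: c ≡ 32 (mod 37), and 32^23 mod 37 = 17.
h = q_inv·(m₁ − m₂) mod p = 11·(6 − 17) mod 29 = 24.
m = m₂ + h·q = 17 + 24·37 = 905.

905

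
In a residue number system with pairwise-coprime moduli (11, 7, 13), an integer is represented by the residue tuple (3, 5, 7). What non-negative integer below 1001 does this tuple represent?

The moduli are pairwise coprime; N = 11·7·13 = 1001.
N/11 = 91; 91 ≡ 3 (mod 11); 3·4 ≡ 1, so inverse 4.
N/7 = 143; 143 ≡ 3 (mod 7); 3·5 ≡ 1, so inverse 5.
N/13 = 77; 77 ≡ 12 (mod 13); 12·12 ≡ 1, so inverse 12.
x ≡ 3·91·4 + 5·143·5 + 7·77·12 = 11135.
11135 mod 1001 = 124.

124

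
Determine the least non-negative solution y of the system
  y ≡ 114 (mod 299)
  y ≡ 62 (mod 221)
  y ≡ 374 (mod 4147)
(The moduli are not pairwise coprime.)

Combine the congruences pairwise.
gcd(299, 221) = 13 and 13 | (62 − 114), so the pair is consistent; merging gives y ≡ 1609 (mod 5083), where 5083 = lcm(299, 221).
gcd(5083, 4147) = 13 and 13 | (374 − 1609), so the pair is consistent; merging gives y ≡ 377751 (mod 1621477), where 1621477 = lcm(5083, 4147).
The solution is unique modulo lcm(299, 221, 4147) = 1621477.

377751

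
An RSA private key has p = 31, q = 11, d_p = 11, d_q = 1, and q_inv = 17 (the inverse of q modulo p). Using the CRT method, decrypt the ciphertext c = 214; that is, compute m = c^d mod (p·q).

m₁ = c^(d_p) mod p: c ≡ 28 (mod 31), and 28^11 mod 31 = 18.
m₂ = c^(d_q) mod q: c ≡ 5 (mod 11), and 5^1 mod 11 = 5.
h = q_inv·(m₁ − m₂) mod p = 17·(18 − 5) mod 31 = 4.
m = m₂ + h·q = 5 + 4·11 = 49.

49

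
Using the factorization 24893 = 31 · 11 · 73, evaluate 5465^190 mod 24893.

3477

Mod 31: 5465 ≡ 9; by Fermat, exponent reduces to 190 mod 30 = 10; 9^10 ≡ 5 (mod 31).
Mod 11: 5465 ≡ 9; since 10 | 190, by Fermat 9^190 ≡ 1 (mod 11).
Mod 73: 5465 ≡ 63; by Fermat, exponent reduces to 190 mod 72 = 46; 63^46 ≡ 46 (mod 73).
Combine by CRT: x ≡ 5 (mod 31), x ≡ 1 (mod 11), x ≡ 46 (mod 73) ⇒ x ≡ 3477 (mod 24893).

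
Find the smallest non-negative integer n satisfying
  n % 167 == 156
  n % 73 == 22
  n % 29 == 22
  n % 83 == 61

11059230

From n ≡ 156 (mod 167) write n = 156 + 167t. Substituting into n ≡ 22 (mod 73) gives 167t ≡ 12 (mod 73), and since 21⁻¹ ≡ 7 (mod 73), t ≡ 11. Hence n ≡ 156 + 167·11 = 1993 (mod 12191).
From n ≡ 1993 (mod 12191) write n = 1993 + 12191t. Substituting into n ≡ 22 (mod 29) gives 12191t ≡ 1 (mod 29), and since 11⁻¹ ≡ 8 (mod 29), t ≡ 8. Hence n ≡ 1993 + 12191·8 = 99521 (mod 353539).
From n ≡ 99521 (mod 353539) write n = 99521 + 353539t. Substituting into n ≡ 61 (mod 83) gives 353539t ≡ 57 (mod 83), and since 42⁻¹ ≡ 2 (mod 83), t ≡ 31. Hence n ≡ 99521 + 353539·31 = 11059230 (mod 29343737).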